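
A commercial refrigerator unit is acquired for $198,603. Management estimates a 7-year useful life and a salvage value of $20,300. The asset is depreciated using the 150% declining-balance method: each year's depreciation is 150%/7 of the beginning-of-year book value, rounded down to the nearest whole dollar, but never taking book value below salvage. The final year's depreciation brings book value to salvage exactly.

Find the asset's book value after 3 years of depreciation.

$96,335

Depreciable base = $198,603 − $20,300 = $178,303.
Year 1: ⌊$198,603 × 150%/7⌋ = $42,557. Book value $156,046.
Year 2: ⌊$156,046 × 150%/7⌋ = $33,438. Book value $122,608.
Year 3: ⌊$122,608 × 150%/7⌋ = $26,273. Book value $96,335.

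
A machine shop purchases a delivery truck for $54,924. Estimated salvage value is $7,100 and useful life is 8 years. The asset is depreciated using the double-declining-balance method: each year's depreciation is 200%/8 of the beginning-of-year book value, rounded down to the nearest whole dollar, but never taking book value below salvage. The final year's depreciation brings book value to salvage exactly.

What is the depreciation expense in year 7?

$2,444

Depreciable base = $54,924 − $7,100 = $47,824.
Year 1: ⌊$54,924 × 200%/8⌋ = $13,731. Book value $41,193.
Year 2: ⌊$41,193 × 200%/8⌋ = $10,298. Book value $30,895.
Year 3: ⌊$30,895 × 200%/8⌋ = $7,723. Book value $23,172.
Year 4: ⌊$23,172 × 200%/8⌋ = $5,793. Book value $17,379.
Year 5: ⌊$17,379 × 200%/8⌋ = $4,344. Book value $13,035.
Year 6: ⌊$13,035 × 200%/8⌋ = $3,258. Book value $9,777.
Year 7: ⌊$9,777 × 200%/8⌋ = $2,444. Book value $7,333.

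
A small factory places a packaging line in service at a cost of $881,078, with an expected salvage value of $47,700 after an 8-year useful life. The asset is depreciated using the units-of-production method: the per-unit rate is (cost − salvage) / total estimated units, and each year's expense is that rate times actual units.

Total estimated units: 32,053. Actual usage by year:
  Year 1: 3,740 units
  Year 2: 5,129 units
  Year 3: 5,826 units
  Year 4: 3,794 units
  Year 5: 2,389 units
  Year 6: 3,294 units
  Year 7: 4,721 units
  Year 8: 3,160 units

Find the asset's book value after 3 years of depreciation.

Depreciable base = $881,078 − $47,700 = $833,378.
Rate = $833,378 / 32,053 units = $26 per unit.
Year 1: 3,740 × $26 = $97,240. Book value $783,838.
Year 2: 5,129 × $26 = $133,354. Book value $650,484.
Year 3: 5,826 × $26 = $151,476. Book value $499,008.

$499,008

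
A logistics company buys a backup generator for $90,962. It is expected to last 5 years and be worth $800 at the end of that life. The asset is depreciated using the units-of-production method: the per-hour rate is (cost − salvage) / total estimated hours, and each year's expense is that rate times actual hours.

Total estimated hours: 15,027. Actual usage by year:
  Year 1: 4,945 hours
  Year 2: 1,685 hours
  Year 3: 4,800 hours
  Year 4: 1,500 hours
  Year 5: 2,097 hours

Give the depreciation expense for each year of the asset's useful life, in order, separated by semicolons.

$29,670; $10,110; $28,800; $9,000; $12,582

Depreciable base = $90,962 − $800 = $90,162.
Rate = $90,162 / 15,027 hours = $6 per hour.
Year 1: 4,945 × $6 = $29,670. Book value $61,292.
Year 2: 1,685 × $6 = $10,110. Book value $51,182.
Year 3: 4,800 × $6 = $28,800. Book value $22,382.
Year 4: 1,500 × $6 = $9,000. Book value $13,382.
Year 5: 2,097 × $6 = $12,582. Book value $800.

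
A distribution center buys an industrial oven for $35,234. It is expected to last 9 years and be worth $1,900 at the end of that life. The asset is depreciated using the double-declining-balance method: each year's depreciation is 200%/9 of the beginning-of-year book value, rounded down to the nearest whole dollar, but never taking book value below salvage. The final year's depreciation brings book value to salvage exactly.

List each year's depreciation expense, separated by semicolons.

Depreciable base = $35,234 − $1,900 = $33,334.
Year 1: ⌊$35,234 × 200%/9⌋ = $7,829. Book value $27,405.
Year 2: ⌊$27,405 × 200%/9⌋ = $6,090. Book value $21,315.
Year 3: ⌊$21,315 × 200%/9⌋ = $4,736. Book value $16,579.
Year 4: ⌊$16,579 × 200%/9⌋ = $3,684. Book value $12,895.
Year 5: ⌊$12,895 × 200%/9⌋ = $2,865. Book value $10,030.
Year 6: ⌊$10,030 × 200%/9⌋ = $2,228. Book value $7,802.
Year 7: ⌊$7,802 × 200%/9⌋ = $1,733. Book value $6,069.
Year 8: ⌊$6,069 × 200%/9⌋ = $1,348. Book value $4,721.
Year 9 (final): $4,721 − $1,900 = $2,821. Book value $1,900.

$7,829; $6,090; $4,736; $3,684; $2,865; $2,228; $1,733; $1,348; $2,821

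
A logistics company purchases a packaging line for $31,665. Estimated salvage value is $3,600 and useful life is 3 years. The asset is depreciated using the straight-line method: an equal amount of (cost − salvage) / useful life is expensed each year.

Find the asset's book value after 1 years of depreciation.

$22,310

Depreciable base = $31,665 − $3,600 = $28,065.
Annual expense = $28,065 / 3 = $9,355.
End of year 1: book value $22,310.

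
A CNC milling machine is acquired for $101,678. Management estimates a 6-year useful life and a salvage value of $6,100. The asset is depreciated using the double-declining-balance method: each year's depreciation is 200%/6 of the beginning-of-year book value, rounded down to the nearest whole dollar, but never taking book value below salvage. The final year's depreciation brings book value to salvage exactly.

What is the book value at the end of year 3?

Depreciable base = $101,678 − $6,100 = $95,578.
Year 1: ⌊$101,678 × 200%/6⌋ = $33,892. Book value $67,786.
Year 2: ⌊$67,786 × 200%/6⌋ = $22,595. Book value $45,191.
Year 3: ⌊$45,191 × 200%/6⌋ = $15,063. Book value $30,128.

$30,128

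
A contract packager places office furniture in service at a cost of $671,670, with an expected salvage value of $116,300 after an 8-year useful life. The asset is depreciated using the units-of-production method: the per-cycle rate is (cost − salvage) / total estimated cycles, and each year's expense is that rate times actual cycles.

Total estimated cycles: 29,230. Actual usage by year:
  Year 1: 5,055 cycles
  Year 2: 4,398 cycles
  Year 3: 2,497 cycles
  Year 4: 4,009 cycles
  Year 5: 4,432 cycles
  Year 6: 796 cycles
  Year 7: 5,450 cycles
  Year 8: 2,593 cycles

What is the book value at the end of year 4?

$368,449

Depreciable base = $671,670 − $116,300 = $555,370.
Rate = $555,370 / 29,230 cycles = $19 per cycle.
Year 1: 5,055 × $19 = $96,045. Book value $575,625.
Year 2: 4,398 × $19 = $83,562. Book value $492,063.
Year 3: 2,497 × $19 = $47,443. Book value $444,620.
Year 4: 4,009 × $19 = $76,171. Book value $368,449.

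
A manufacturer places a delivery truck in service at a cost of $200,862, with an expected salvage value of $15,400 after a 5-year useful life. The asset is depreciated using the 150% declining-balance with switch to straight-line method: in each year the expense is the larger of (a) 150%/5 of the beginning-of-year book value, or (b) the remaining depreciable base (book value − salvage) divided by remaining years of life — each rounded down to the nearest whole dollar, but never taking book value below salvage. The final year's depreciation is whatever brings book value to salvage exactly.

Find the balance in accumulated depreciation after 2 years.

Depreciable base = $200,862 − $15,400 = $185,462.
Year 1: DB = ⌊$200,862 × 150%/5⌋ = $60,258; SL = ⌊$185,462/5⌋ = $37,092 → take DB $60,258. Book value $140,604.
Year 2: DB = ⌊$140,604 × 150%/5⌋ = $42,181; SL = ⌊$125,204/4⌋ = $31,301 → take DB $42,181. Book value $98,423.
Accumulated through year 2 = $200,862 − $98,423 = $102,439.

$102,439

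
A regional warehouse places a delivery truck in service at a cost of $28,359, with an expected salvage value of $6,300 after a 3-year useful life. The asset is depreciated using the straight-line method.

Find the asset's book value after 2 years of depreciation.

$13,653

Depreciable base = $28,359 − $6,300 = $22,059.
Annual expense = $22,059 / 3 = $7,353.
End of year 1: book value $21,006.
End of year 2: book value $13,653.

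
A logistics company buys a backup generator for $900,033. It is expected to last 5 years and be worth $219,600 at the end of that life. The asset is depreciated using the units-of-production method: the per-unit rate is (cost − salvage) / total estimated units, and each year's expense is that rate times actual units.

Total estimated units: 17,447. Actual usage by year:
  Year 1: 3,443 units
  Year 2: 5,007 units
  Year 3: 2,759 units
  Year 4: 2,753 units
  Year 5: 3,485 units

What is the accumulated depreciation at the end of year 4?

$544,518

Depreciable base = $900,033 − $219,600 = $680,433.
Rate = $680,433 / 17,447 units = $39 per unit.
Year 1: 3,443 × $39 = $134,277. Book value $765,756.
Year 2: 5,007 × $39 = $195,273. Book value $570,483.
Year 3: 2,759 × $39 = $107,601. Book value $462,882.
Year 4: 2,753 × $39 = $107,367. Book value $355,515.
Accumulated through year 4 = $900,033 − $355,515 = $544,518.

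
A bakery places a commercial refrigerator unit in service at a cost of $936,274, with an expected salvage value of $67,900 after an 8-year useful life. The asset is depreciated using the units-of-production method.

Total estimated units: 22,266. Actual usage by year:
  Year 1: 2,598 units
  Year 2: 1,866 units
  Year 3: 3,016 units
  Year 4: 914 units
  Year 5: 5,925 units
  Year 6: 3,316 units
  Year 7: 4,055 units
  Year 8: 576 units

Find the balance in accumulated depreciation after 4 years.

Depreciable base = $936,274 − $67,900 = $868,374.
Rate = $868,374 / 22,266 units = $39 per unit.
Year 1: 2,598 × $39 = $101,322. Book value $834,952.
Year 2: 1,866 × $39 = $72,774. Book value $762,178.
Year 3: 3,016 × $39 = $117,624. Book value $644,554.
Year 4: 914 × $39 = $35,646. Book value $608,908.
Accumulated through year 4 = $936,274 − $608,908 = $327,366.

$327,366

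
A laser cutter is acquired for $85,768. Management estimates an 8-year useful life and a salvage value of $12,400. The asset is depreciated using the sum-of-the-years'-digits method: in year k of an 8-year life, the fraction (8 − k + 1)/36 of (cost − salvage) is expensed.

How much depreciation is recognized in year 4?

Depreciable base = $85,768 − $12,400 = $73,368.
Sum of the years' digits = 8+7+6+5+4+3+2+1 = 36.
Year 1: $73,368 × 8/36 = $16,304. Book value $69,464.
Year 2: $73,368 × 7/36 = $14,266. Book value $55,198.
Year 3: $73,368 × 6/36 = $12,228. Book value $42,970.
Year 4: $73,368 × 5/36 = $10,190. Book value $32,780.

$10,190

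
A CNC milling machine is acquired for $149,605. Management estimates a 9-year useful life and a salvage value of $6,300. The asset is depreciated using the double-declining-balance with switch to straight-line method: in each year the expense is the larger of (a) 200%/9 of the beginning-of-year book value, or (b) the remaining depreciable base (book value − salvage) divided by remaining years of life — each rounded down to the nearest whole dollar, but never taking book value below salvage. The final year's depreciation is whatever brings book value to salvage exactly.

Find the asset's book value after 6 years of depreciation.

Depreciable base = $149,605 − $6,300 = $143,305.
Year 1: DB = ⌊$149,605 × 200%/9⌋ = $33,245; SL = ⌊$143,305/9⌋ = $15,922 → take DB $33,245. Book value $116,360.
Year 2: DB = ⌊$116,360 × 200%/9⌋ = $25,857; SL = ⌊$110,060/8⌋ = $13,757 → take DB $25,857. Book value $90,503.
Year 3: DB = ⌊$90,503 × 200%/9⌋ = $20,111; SL = ⌊$84,203/7⌋ = $12,029 → take DB $20,111. Book value $70,392.
Year 4: DB = ⌊$70,392 × 200%/9⌋ = $15,642; SL = ⌊$64,092/6⌋ = $10,682 → take DB $15,642. Book value $54,750.
Year 5: DB = ⌊$54,750 × 200%/9⌋ = $12,166; SL = ⌊$48,450/5⌋ = $9,690 → take DB $12,166. Book value $42,584.
Year 6: DB = ⌊$42,584 × 200%/9⌋ = $9,463; SL = ⌊$36,284/4⌋ = $9,071 → take DB $9,463. Book value $33,121.

$33,121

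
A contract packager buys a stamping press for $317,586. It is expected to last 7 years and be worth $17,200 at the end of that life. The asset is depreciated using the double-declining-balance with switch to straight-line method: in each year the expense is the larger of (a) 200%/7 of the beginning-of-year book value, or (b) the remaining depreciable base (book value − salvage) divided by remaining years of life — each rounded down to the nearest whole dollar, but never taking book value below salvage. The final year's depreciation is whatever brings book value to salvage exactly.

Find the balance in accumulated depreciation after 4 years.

Depreciable base = $317,586 − $17,200 = $300,386.
Year 1: DB = ⌊$317,586 × 200%/7⌋ = $90,738; SL = ⌊$300,386/7⌋ = $42,912 → take DB $90,738. Book value $226,848.
Year 2: DB = ⌊$226,848 × 200%/7⌋ = $64,813; SL = ⌊$209,648/6⌋ = $34,941 → take DB $64,813. Book value $162,035.
Year 3: DB = ⌊$162,035 × 200%/7⌋ = $46,295; SL = ⌊$144,835/5⌋ = $28,967 → take DB $46,295. Book value $115,740.
Year 4: DB = ⌊$115,740 × 200%/7⌋ = $33,068; SL = ⌊$98,540/4⌋ = $24,635 → take DB $33,068. Book value $82,672.
Accumulated through year 4 = $317,586 − $82,672 = $234,914.

$234,914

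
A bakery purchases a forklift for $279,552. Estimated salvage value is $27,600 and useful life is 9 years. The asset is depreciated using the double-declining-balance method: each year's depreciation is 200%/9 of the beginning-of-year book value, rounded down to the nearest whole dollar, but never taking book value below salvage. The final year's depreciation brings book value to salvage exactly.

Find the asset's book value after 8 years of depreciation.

Depreciable base = $279,552 − $27,600 = $251,952.
Year 1: ⌊$279,552 × 200%/9⌋ = $62,122. Book value $217,430.
Year 2: ⌊$217,430 × 200%/9⌋ = $48,317. Book value $169,113.
Year 3: ⌊$169,113 × 200%/9⌋ = $37,580. Book value $131,533.
Year 4: ⌊$131,533 × 200%/9⌋ = $29,229. Book value $102,304.
Year 5: ⌊$102,304 × 200%/9⌋ = $22,734. Book value $79,570.
Year 6: ⌊$79,570 × 200%/9⌋ = $17,682. Book value $61,888.
Year 7: ⌊$61,888 × 200%/9⌋ = $13,752. Book value $48,136.
Year 8: ⌊$48,136 × 200%/9⌋ = $10,696. Book value $37,440.

$37,440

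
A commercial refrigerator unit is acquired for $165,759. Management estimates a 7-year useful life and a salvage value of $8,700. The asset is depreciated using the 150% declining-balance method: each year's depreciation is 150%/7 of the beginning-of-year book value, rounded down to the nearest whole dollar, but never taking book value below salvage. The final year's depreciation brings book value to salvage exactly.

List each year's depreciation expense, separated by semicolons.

Depreciable base = $165,759 − $8,700 = $157,059.
Year 1: ⌊$165,759 × 150%/7⌋ = $35,519. Book value $130,240.
Year 2: ⌊$130,240 × 150%/7⌋ = $27,908. Book value $102,332.
Year 3: ⌊$102,332 × 150%/7⌋ = $21,928. Book value $80,404.
Year 4: ⌊$80,404 × 150%/7⌋ = $17,229. Book value $63,175.
Year 5: ⌊$63,175 × 150%/7⌋ = $13,537. Book value $49,638.
Year 6: ⌊$49,638 × 150%/7⌋ = $10,636. Book value $39,002.
Year 7 (final): $39,002 − $8,700 = $30,302. Book value $8,700.

$35,519; $27,908; $21,928; $17,229; $13,537; $10,636; $30,302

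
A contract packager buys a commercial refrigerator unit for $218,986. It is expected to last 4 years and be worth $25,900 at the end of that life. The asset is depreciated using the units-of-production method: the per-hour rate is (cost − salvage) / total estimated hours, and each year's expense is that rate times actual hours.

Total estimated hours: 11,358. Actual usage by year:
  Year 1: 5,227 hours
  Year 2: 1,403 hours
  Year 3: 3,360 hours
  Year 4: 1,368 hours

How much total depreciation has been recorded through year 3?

$169,830

Depreciable base = $218,986 − $25,900 = $193,086.
Rate = $193,086 / 11,358 hours = $17 per hour.
Year 1: 5,227 × $17 = $88,859. Book value $130,127.
Year 2: 1,403 × $17 = $23,851. Book value $106,276.
Year 3: 3,360 × $17 = $57,120. Book value $49,156.
Accumulated through year 3 = $218,986 − $49,156 = $169,830.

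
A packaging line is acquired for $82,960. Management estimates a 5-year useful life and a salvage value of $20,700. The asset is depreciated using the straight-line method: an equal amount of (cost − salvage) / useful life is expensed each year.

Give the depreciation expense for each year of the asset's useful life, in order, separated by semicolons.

Depreciable base = $82,960 − $20,700 = $62,260.
Annual expense = $62,260 / 5 = $12,452.
End of year 1: book value $70,508.
End of year 2: book value $58,056.
End of year 3: book value $45,604.
End of year 4: book value $33,152.
End of year 5: book value $20,700.

$12,452; $12,452; $12,452; $12,452; $12,452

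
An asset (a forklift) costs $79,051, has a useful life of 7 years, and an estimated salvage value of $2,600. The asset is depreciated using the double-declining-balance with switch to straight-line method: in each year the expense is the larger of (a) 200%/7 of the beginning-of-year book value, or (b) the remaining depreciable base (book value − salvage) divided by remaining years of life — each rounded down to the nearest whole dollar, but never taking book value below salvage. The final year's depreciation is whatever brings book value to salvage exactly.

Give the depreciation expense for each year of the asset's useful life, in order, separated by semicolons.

Depreciable base = $79,051 − $2,600 = $76,451.
Year 1: DB = ⌊$79,051 × 200%/7⌋ = $22,586; SL = ⌊$76,451/7⌋ = $10,921 → take DB $22,586. Book value $56,465.
Year 2: DB = ⌊$56,465 × 200%/7⌋ = $16,132; SL = ⌊$53,865/6⌋ = $8,977 → take DB $16,132. Book value $40,333.
Year 3: DB = ⌊$40,333 × 200%/7⌋ = $11,523; SL = ⌊$37,733/5⌋ = $7,546 → take DB $11,523. Book value $28,810.
Year 4: DB = ⌊$28,810 × 200%/7⌋ = $8,231; SL = ⌊$26,210/4⌋ = $6,552 → take DB $8,231. Book value $20,579.
Year 5: DB = ⌊$20,579 × 200%/7⌋ = $5,879; SL = ⌊$17,979/3⌋ = $5,993 → take SL $5,993. Book value $14,586.
Year 6: DB = ⌊$14,586 × 200%/7⌋ = $4,167; SL = ⌊$11,986/2⌋ = $5,993 → take SL $5,993. Book value $8,593.
Year 7 (final): $8,593 − $2,600 = $5,993. Book value $2,600.

$22,586; $16,132; $11,523; $8,231; $5,993; $5,993; $5,993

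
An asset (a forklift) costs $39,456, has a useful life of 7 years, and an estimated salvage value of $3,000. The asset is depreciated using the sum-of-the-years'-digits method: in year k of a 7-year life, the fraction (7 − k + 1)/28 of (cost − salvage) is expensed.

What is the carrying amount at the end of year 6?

$4,302

Depreciable base = $39,456 − $3,000 = $36,456.
Sum of the years' digits = 7+6+5+4+3+2+1 = 28.
Year 1: $36,456 × 7/28 = $9,114. Book value $30,342.
Year 2: $36,456 × 6/28 = $7,812. Book value $22,530.
Year 3: $36,456 × 5/28 = $6,510. Book value $16,020.
Year 4: $36,456 × 4/28 = $5,208. Book value $10,812.
Year 5: $36,456 × 3/28 = $3,906. Book value $6,906.
Year 6: $36,456 × 2/28 = $2,604. Book value $4,302.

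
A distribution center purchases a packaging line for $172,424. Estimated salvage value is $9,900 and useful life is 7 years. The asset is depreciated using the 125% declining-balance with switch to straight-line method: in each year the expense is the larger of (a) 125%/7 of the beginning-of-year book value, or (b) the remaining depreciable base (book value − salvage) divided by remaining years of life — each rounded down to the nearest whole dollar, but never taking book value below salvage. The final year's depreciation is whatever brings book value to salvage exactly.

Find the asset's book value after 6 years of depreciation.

Depreciable base = $172,424 − $9,900 = $162,524.
Year 1: DB = ⌊$172,424 × 125%/7⌋ = $30,790; SL = ⌊$162,524/7⌋ = $23,217 → take DB $30,790. Book value $141,634.
Year 2: DB = ⌊$141,634 × 125%/7⌋ = $25,291; SL = ⌊$131,734/6⌋ = $21,955 → take DB $25,291. Book value $116,343.
Year 3: DB = ⌊$116,343 × 125%/7⌋ = $20,775; SL = ⌊$106,443/5⌋ = $21,288 → take SL $21,288. Book value $95,055.
Year 4: DB = ⌊$95,055 × 125%/7⌋ = $16,974; SL = ⌊$85,155/4⌋ = $21,288 → take SL $21,288. Book value $73,767.
Year 5: DB = ⌊$73,767 × 125%/7⌋ = $13,172; SL = ⌊$63,867/3⌋ = $21,289 → take SL $21,289. Book value $52,478.
Year 6: DB = ⌊$52,478 × 125%/7⌋ = $9,371; SL = ⌊$42,578/2⌋ = $21,289 → take SL $21,289. Book value $31,189.

$31,189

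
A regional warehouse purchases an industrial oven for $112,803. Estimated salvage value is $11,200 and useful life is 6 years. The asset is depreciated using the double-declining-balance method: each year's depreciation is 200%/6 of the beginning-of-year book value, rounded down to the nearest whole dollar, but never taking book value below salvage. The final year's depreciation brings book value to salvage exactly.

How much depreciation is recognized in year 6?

Depreciable base = $112,803 − $11,200 = $101,603.
Year 1: ⌊$112,803 × 200%/6⌋ = $37,601. Book value $75,202.
Year 2: ⌊$75,202 × 200%/6⌋ = $25,067. Book value $50,135.
Year 3: ⌊$50,135 × 200%/6⌋ = $16,711. Book value $33,424.
Year 4: ⌊$33,424 × 200%/6⌋ = $11,141. Book value $22,283.
Year 5: ⌊$22,283 × 200%/6⌋ = $7,427. Book value $14,856.
Year 6 (final): $14,856 − $11,200 = $3,656. Book value $11,200.

$3,656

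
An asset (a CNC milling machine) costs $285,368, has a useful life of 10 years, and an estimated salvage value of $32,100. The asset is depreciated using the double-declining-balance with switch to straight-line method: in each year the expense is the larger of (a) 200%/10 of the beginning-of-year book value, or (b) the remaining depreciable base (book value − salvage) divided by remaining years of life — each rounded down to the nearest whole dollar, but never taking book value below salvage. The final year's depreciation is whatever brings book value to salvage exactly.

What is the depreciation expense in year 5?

$23,377

Depreciable base = $285,368 − $32,100 = $253,268.
Year 1: DB = ⌊$285,368 × 200%/10⌋ = $57,073; SL = ⌊$253,268/10⌋ = $25,326 → take DB $57,073. Book value $228,295.
Year 2: DB = ⌊$228,295 × 200%/10⌋ = $45,659; SL = ⌊$196,195/9⌋ = $21,799 → take DB $45,659. Book value $182,636.
Year 3: DB = ⌊$182,636 × 200%/10⌋ = $36,527; SL = ⌊$150,536/8⌋ = $18,817 → take DB $36,527. Book value $146,109.
Year 4: DB = ⌊$146,109 × 200%/10⌋ = $29,221; SL = ⌊$114,009/7⌋ = $16,287 → take DB $29,221. Book value $116,888.
Year 5: DB = ⌊$116,888 × 200%/10⌋ = $23,377; SL = ⌊$84,788/6⌋ = $14,131 → take DB $23,377. Book value $93,511.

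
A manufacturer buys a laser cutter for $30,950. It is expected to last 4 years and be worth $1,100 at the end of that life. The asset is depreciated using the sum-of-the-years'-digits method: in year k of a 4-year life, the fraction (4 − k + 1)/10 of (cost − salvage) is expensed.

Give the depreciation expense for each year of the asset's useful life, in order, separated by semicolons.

$11,940; $8,955; $5,970; $2,985

Depreciable base = $30,950 − $1,100 = $29,850.
Sum of the years' digits = 4+3+2+1 = 10.
Year 1: $29,850 × 4/10 = $11,940. Book value $19,010.
Year 2: $29,850 × 3/10 = $8,955. Book value $10,055.
Year 3: $29,850 × 2/10 = $5,970. Book value $4,085.
Year 4: $29,850 × 1/10 = $2,985. Book value $1,100.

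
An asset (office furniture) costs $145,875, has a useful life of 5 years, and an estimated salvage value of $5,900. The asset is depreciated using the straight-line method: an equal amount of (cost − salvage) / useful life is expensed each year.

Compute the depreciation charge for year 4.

Depreciable base = $145,875 − $5,900 = $139,975.
Annual expense = $139,975 / 5 = $27,995.

$27,995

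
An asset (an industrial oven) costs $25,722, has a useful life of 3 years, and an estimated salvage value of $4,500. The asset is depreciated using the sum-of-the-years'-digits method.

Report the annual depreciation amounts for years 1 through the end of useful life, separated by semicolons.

$10,611; $7,074; $3,537

Depreciable base = $25,722 − $4,500 = $21,222.
Sum of the years' digits = 3+2+1 = 6.
Year 1: $21,222 × 3/6 = $10,611. Book value $15,111.
Year 2: $21,222 × 2/6 = $7,074. Book value $8,037.
Year 3: $21,222 × 1/6 = $3,537. Book value $4,500.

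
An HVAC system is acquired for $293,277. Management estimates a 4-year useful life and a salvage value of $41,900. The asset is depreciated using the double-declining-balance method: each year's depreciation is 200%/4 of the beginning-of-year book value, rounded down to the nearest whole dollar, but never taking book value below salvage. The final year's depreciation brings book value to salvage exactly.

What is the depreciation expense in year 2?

Depreciable base = $293,277 − $41,900 = $251,377.
Year 1: ⌊$293,277 × 200%/4⌋ = $146,638. Book value $146,639.
Year 2: ⌊$146,639 × 200%/4⌋ = $73,319. Book value $73,320.

$73,319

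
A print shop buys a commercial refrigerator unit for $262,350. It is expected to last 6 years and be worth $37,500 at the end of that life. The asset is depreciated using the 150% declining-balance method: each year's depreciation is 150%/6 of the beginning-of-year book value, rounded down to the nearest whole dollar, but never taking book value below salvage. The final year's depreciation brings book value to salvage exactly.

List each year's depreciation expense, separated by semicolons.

Depreciable base = $262,350 − $37,500 = $224,850.
Year 1: ⌊$262,350 × 150%/6⌋ = $65,587. Book value $196,763.
Year 2: ⌊$196,763 × 150%/6⌋ = $49,190. Book value $147,573.
Year 3: ⌊$147,573 × 150%/6⌋ = $36,893. Book value $110,680.
Year 4: ⌊$110,680 × 150%/6⌋ = $27,670. Book value $83,010.
Year 5: ⌊$83,010 × 150%/6⌋ = $20,752. Book value $62,258.
Year 6 (final): $62,258 − $37,500 = $24,758. Book value $37,500.

$65,587; $49,190; $36,893; $27,670; $20,752; $24,758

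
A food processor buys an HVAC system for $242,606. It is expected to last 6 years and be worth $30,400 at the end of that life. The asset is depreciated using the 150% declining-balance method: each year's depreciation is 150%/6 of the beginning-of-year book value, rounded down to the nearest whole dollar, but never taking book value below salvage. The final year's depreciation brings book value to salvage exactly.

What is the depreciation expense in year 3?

$34,116

Depreciable base = $242,606 − $30,400 = $212,206.
Year 1: ⌊$242,606 × 150%/6⌋ = $60,651. Book value $181,955.
Year 2: ⌊$181,955 × 150%/6⌋ = $45,488. Book value $136,467.
Year 3: ⌊$136,467 × 150%/6⌋ = $34,116. Book value $102,351.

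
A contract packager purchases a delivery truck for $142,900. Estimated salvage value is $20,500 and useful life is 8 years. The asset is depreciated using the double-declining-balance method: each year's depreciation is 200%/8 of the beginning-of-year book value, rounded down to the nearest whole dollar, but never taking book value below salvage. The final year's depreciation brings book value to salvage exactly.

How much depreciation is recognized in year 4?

Depreciable base = $142,900 − $20,500 = $122,400.
Year 1: ⌊$142,900 × 200%/8⌋ = $35,725. Book value $107,175.
Year 2: ⌊$107,175 × 200%/8⌋ = $26,793. Book value $80,382.
Year 3: ⌊$80,382 × 200%/8⌋ = $20,095. Book value $60,287.
Year 4: ⌊$60,287 × 200%/8⌋ = $15,071. Book value $45,216.

$15,071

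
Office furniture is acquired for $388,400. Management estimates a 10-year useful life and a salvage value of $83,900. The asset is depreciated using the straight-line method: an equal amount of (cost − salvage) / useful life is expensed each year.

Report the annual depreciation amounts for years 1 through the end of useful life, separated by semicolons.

Depreciable base = $388,400 − $83,900 = $304,500.
Annual expense = $304,500 / 10 = $30,450.
End of year 1: book value $357,950.
End of year 2: book value $327,500.
End of year 3: book value $297,050.
End of year 4: book value $266,600.
End of year 5: book value $236,150.
End of year 6: book value $205,700.
End of year 7: book value $175,250.
End of year 8: book value $144,800.
End of year 9: book value $114,350.
End of year 10: book value $83,900.

$30,450; $30,450; $30,450; $30,450; $30,450; $30,450; $30,450; $30,450; $30,450; $30,450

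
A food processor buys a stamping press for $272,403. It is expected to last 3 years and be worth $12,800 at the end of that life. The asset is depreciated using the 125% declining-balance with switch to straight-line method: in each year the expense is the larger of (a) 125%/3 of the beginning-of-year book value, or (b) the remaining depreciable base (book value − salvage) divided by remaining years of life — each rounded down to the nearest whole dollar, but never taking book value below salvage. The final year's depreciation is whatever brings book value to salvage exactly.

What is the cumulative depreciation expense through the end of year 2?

$186,552

Depreciable base = $272,403 − $12,800 = $259,603.
Year 1: DB = ⌊$272,403 × 125%/3⌋ = $113,501; SL = ⌊$259,603/3⌋ = $86,534 → take DB $113,501. Book value $158,902.
Year 2: DB = ⌊$158,902 × 125%/3⌋ = $66,209; SL = ⌊$146,102/2⌋ = $73,051 → take SL $73,051. Book value $85,851.
Accumulated through year 2 = $272,403 − $85,851 = $186,552.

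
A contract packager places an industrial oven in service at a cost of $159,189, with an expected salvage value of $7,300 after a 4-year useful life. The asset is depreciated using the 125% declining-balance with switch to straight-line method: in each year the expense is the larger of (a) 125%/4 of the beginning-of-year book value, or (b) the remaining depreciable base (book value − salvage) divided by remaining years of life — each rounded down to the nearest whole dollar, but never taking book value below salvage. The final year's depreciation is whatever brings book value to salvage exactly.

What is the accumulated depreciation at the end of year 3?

Depreciable base = $159,189 − $7,300 = $151,889.
Year 1: DB = ⌊$159,189 × 125%/4⌋ = $49,746; SL = ⌊$151,889/4⌋ = $37,972 → take DB $49,746. Book value $109,443.
Year 2: DB = ⌊$109,443 × 125%/4⌋ = $34,200; SL = ⌊$102,143/3⌋ = $34,047 → take DB $34,200. Book value $75,243.
Year 3: DB = ⌊$75,243 × 125%/4⌋ = $23,513; SL = ⌊$67,943/2⌋ = $33,971 → take SL $33,971. Book value $41,272.
Accumulated through year 3 = $159,189 − $41,272 = $117,917.

$117,917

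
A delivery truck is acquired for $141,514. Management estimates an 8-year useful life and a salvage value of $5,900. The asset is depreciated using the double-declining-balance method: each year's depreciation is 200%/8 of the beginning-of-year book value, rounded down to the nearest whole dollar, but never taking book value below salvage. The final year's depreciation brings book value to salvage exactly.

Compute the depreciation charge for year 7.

Depreciable base = $141,514 − $5,900 = $135,614.
Year 1: ⌊$141,514 × 200%/8⌋ = $35,378. Book value $106,136.
Year 2: ⌊$106,136 × 200%/8⌋ = $26,534. Book value $79,602.
Year 3: ⌊$79,602 × 200%/8⌋ = $19,900. Book value $59,702.
Year 4: ⌊$59,702 × 200%/8⌋ = $14,925. Book value $44,777.
Year 5: ⌊$44,777 × 200%/8⌋ = $11,194. Book value $33,583.
Year 6: ⌊$33,583 × 200%/8⌋ = $8,395. Book value $25,188.
Year 7: ⌊$25,188 × 200%/8⌋ = $6,297. Book value $18,891.

$6,297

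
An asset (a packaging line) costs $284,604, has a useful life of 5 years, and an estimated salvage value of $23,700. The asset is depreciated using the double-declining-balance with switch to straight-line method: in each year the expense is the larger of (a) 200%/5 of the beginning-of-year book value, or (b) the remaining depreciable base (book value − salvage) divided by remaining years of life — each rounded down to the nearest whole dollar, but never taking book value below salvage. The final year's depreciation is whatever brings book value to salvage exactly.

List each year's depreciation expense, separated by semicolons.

$113,841; $68,305; $40,983; $24,590; $13,185

Depreciable base = $284,604 − $23,700 = $260,904.
Year 1: DB = ⌊$284,604 × 200%/5⌋ = $113,841; SL = ⌊$260,904/5⌋ = $52,180 → take DB $113,841. Book value $170,763.
Year 2: DB = ⌊$170,763 × 200%/5⌋ = $68,305; SL = ⌊$147,063/4⌋ = $36,765 → take DB $68,305. Book value $102,458.
Year 3: DB = ⌊$102,458 × 200%/5⌋ = $40,983; SL = ⌊$78,758/3⌋ = $26,252 → take DB $40,983. Book value $61,475.
Year 4: DB = ⌊$61,475 × 200%/5⌋ = $24,590; SL = ⌊$37,775/2⌋ = $18,887 → take DB $24,590. Book value $36,885.
Year 5 (final): $36,885 − $23,700 = $13,185. Book value $23,700.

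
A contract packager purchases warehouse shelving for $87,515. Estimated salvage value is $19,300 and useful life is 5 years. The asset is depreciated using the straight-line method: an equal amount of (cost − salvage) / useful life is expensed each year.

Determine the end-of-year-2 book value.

$60,229

Depreciable base = $87,515 − $19,300 = $68,215.
Annual expense = $68,215 / 5 = $13,643.
End of year 1: book value $73,872.
End of year 2: book value $60,229.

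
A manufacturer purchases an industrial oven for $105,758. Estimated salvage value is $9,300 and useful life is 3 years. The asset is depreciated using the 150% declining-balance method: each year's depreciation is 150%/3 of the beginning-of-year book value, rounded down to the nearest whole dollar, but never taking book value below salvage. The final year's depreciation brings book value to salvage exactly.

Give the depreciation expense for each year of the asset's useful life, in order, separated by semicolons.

$52,879; $26,439; $17,140

Depreciable base = $105,758 − $9,300 = $96,458.
Year 1: ⌊$105,758 × 150%/3⌋ = $52,879. Book value $52,879.
Year 2: ⌊$52,879 × 150%/3⌋ = $26,439. Book value $26,440.
Year 3 (final): $26,440 − $9,300 = $17,140. Book value $9,300.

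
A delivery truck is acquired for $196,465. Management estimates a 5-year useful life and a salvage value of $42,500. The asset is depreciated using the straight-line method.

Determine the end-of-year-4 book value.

$73,293

Depreciable base = $196,465 − $42,500 = $153,965.
Annual expense = $153,965 / 5 = $30,793.
End of year 1: book value $165,672.
End of year 2: book value $134,879.
End of year 3: book value $104,086.
End of year 4: book value $73,293.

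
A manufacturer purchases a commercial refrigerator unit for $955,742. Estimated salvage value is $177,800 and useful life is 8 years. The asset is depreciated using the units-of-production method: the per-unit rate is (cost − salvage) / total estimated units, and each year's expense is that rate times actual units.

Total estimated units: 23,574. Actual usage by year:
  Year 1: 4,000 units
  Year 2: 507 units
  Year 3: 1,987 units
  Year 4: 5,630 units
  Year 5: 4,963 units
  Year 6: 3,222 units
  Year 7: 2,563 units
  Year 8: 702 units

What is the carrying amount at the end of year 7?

Depreciable base = $955,742 − $177,800 = $777,942.
Rate = $777,942 / 23,574 units = $33 per unit.
Year 1: 4,000 × $33 = $132,000. Book value $823,742.
Year 2: 507 × $33 = $16,731. Book value $807,011.
Year 3: 1,987 × $33 = $65,571. Book value $741,440.
Year 4: 5,630 × $33 = $185,790. Book value $555,650.
Year 5: 4,963 × $33 = $163,779. Book value $391,871.
Year 6: 3,222 × $33 = $106,326. Book value $285,545.
Year 7: 2,563 × $33 = $84,579. Book value $200,966.

$200,966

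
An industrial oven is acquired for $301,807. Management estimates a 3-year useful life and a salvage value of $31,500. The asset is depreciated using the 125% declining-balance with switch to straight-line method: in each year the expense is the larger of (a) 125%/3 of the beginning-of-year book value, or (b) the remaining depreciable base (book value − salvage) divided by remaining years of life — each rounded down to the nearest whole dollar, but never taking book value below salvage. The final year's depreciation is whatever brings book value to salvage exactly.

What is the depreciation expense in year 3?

$71,199

Depreciable base = $301,807 − $31,500 = $270,307.
Year 1: DB = ⌊$301,807 × 125%/3⌋ = $125,752; SL = ⌊$270,307/3⌋ = $90,102 → take DB $125,752. Book value $176,055.
Year 2: DB = ⌊$176,055 × 125%/3⌋ = $73,356; SL = ⌊$144,555/2⌋ = $72,277 → take DB $73,356. Book value $102,699.
Year 3 (final): $102,699 − $31,500 = $71,199. Book value $31,500.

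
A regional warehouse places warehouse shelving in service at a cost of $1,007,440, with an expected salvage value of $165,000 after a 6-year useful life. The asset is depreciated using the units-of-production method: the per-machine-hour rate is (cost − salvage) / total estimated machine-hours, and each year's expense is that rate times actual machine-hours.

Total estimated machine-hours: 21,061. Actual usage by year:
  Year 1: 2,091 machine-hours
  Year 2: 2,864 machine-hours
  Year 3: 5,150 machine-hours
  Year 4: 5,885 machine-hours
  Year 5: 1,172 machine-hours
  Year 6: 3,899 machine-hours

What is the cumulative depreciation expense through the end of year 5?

$686,480

Depreciable base = $1,007,440 − $165,000 = $842,440.
Rate = $842,440 / 21,061 machine-hours = $40 per machine-hour.
Year 1: 2,091 × $40 = $83,640. Book value $923,800.
Year 2: 2,864 × $40 = $114,560. Book value $809,240.
Year 3: 5,150 × $40 = $206,000. Book value $603,240.
Year 4: 5,885 × $40 = $235,400. Book value $367,840.
Year 5: 1,172 × $40 = $46,880. Book value $320,960.
Accumulated through year 5 = $1,007,440 − $320,960 = $686,480.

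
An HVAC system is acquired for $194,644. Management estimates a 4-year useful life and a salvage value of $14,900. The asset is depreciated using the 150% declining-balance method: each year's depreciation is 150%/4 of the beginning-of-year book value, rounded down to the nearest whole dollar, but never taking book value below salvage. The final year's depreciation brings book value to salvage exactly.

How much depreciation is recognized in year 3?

$28,512

Depreciable base = $194,644 − $14,900 = $179,744.
Year 1: ⌊$194,644 × 150%/4⌋ = $72,991. Book value $121,653.
Year 2: ⌊$121,653 × 150%/4⌋ = $45,619. Book value $76,034.
Year 3: ⌊$76,034 × 150%/4⌋ = $28,512. Book value $47,522.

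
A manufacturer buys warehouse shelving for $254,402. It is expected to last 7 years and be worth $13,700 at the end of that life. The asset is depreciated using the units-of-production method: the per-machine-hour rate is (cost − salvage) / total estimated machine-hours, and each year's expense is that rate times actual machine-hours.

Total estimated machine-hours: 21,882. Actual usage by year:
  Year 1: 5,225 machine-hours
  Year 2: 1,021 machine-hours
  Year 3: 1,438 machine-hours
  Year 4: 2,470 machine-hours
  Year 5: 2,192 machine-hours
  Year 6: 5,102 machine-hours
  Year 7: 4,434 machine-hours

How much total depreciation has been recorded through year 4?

$111,694

Depreciable base = $254,402 − $13,700 = $240,702.
Rate = $240,702 / 21,882 machine-hours = $11 per machine-hour.
Year 1: 5,225 × $11 = $57,475. Book value $196,927.
Year 2: 1,021 × $11 = $11,231. Book value $185,696.
Year 3: 1,438 × $11 = $15,818. Book value $169,878.
Year 4: 2,470 × $11 = $27,170. Book value $142,708.
Accumulated through year 4 = $254,402 − $142,708 = $111,694.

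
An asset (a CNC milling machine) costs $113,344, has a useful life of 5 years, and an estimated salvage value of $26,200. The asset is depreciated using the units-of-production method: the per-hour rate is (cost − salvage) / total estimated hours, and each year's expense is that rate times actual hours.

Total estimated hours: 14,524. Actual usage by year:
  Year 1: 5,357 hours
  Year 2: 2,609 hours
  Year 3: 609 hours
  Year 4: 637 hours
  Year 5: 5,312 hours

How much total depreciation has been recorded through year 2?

Depreciable base = $113,344 − $26,200 = $87,144.
Rate = $87,144 / 14,524 hours = $6 per hour.
Year 1: 5,357 × $6 = $32,142. Book value $81,202.
Year 2: 2,609 × $6 = $15,654. Book value $65,548.
Accumulated through year 2 = $113,344 − $65,548 = $47,796.

$47,796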